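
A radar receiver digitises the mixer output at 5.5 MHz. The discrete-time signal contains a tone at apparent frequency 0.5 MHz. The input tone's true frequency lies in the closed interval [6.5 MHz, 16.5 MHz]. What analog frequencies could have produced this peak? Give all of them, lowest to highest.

Frequencies that alias to 0.5 MHz are k·fs ± 0.5 MHz for integer k ≥ 0.
k=0: 0.5 MHz.
k=1: 5 MHz, 6 MHz.
k=2: 10.5 MHz, 11.5 MHz.
k=3: 16 MHz, 17 MHz.
k=4: 21.5 MHz, 22.5 MHz.
Within [6.5 MHz, 16.5 MHz]: 10.5 MHz, 11.5 MHz, 16 MHz.

10.5 MHz, 11.5 MHz, 16 MHz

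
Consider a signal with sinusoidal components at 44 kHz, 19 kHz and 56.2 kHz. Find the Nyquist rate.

Highest-frequency component: 56.2 kHz.
Nyquist rate = 2 × 56.2 kHz = 112.4 kHz.

112.4 kHz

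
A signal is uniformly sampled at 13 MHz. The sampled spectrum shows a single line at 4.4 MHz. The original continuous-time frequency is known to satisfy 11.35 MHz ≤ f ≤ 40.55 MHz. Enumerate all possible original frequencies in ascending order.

17.4 MHz, 21.6 MHz, 30.4 MHz, 34.6 MHz

Frequencies that alias to 4.4 MHz are k·fs ± 4.4 MHz for integer k ≥ 0.
k=0: 4.4 MHz.
k=1: 8.6 MHz, 17.4 MHz.
k=2: 21.6 MHz, 30.4 MHz.
k=3: 34.6 MHz, 43.4 MHz.
k=4: 47.6 MHz, 56.4 MHz.
Within [11.35 MHz, 40.55 MHz]: 17.4 MHz, 21.6 MHz, 30.4 MHz, 34.6 MHz.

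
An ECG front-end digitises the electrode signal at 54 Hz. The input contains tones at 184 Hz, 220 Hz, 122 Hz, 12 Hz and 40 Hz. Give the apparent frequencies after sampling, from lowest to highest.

4 Hz, 12 Hz, 14 Hz, 22 Hz

fs/2 = 27 Hz.
184 Hz mod fs = 22 Hz.
22 Hz ≤ fs/2 = 27 Hz, appears at 22 Hz.
220 Hz mod fs = 4 Hz.
4 Hz ≤ fs/2 = 27 Hz, appears at 4 Hz.
122 Hz mod fs = 14 Hz.
14 Hz ≤ fs/2 = 27 Hz, appears at 14 Hz.
12 Hz ≤ fs/2 = 27 Hz, passes unchanged.
40 Hz > fs/2 = 27 Hz, folds to fs − 40 Hz = 14 Hz.
Distinct values: {4 Hz, 12 Hz, 14 Hz, 22 Hz}.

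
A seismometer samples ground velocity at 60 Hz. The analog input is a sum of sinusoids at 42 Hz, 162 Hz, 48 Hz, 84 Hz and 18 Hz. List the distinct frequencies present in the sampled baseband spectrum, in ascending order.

12 Hz, 18 Hz, 24 Hz

fs/2 = 30 Hz.
42 Hz > fs/2 = 30 Hz, folds to fs − 42 Hz = 18 Hz.
162 Hz mod fs = 42 Hz.
42 Hz > fs/2 = 30 Hz, folds to fs − 42 Hz = 18 Hz.
48 Hz > fs/2 = 30 Hz, folds to fs − 48 Hz = 12 Hz.
84 Hz mod fs = 24 Hz.
24 Hz ≤ fs/2 = 30 Hz, appears at 24 Hz.
18 Hz ≤ fs/2 = 30 Hz, passes unchanged.
Distinct values: {12 Hz, 18 Hz, 24 Hz}.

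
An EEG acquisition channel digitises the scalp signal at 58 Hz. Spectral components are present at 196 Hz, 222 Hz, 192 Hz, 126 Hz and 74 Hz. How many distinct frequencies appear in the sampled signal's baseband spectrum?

4

fs/2 = 29 Hz.
196 Hz mod fs = 22 Hz.
22 Hz ≤ fs/2 = 29 Hz, appears at 22 Hz.
222 Hz mod fs = 48 Hz.
48 Hz > fs/2 = 29 Hz, folds to fs − 48 Hz = 10 Hz.
192 Hz mod fs = 18 Hz.
18 Hz ≤ fs/2 = 29 Hz, appears at 18 Hz.
126 Hz mod fs = 10 Hz.
10 Hz ≤ fs/2 = 29 Hz, appears at 10 Hz.
74 Hz mod fs = 16 Hz.
16 Hz ≤ fs/2 = 29 Hz, appears at 16 Hz.
Distinct values: {10 Hz, 16 Hz, 18 Hz, 22 Hz} → 4.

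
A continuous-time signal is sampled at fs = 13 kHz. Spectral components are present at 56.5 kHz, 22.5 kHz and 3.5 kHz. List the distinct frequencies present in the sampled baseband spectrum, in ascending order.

fs/2 = 6.5 kHz.
56.5 kHz mod fs = 4.5 kHz.
4.5 kHz ≤ fs/2 = 6.5 kHz, appears at 4.5 kHz.
22.5 kHz mod fs = 9.5 kHz.
9.5 kHz > fs/2 = 6.5 kHz, folds to fs − 9.5 kHz = 3.5 kHz.
3.5 kHz ≤ fs/2 = 6.5 kHz, passes unchanged.
Distinct values: {3.5 kHz, 4.5 kHz}.

3.5 kHz, 4.5 kHz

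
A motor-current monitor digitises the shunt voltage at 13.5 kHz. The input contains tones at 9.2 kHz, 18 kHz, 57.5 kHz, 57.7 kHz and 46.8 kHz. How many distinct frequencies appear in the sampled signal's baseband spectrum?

fs/2 = 6.75 kHz.
9.2 kHz > fs/2 = 6.75 kHz, folds to fs − 9.2 kHz = 4.3 kHz.
18 kHz mod fs = 4.5 kHz.
4.5 kHz ≤ fs/2 = 6.75 kHz, appears at 4.5 kHz.
57.5 kHz mod fs = 3.5 kHz.
3.5 kHz ≤ fs/2 = 6.75 kHz, appears at 3.5 kHz.
57.7 kHz mod fs = 3.7 kHz.
3.7 kHz ≤ fs/2 = 6.75 kHz, appears at 3.7 kHz.
46.8 kHz mod fs = 6.3 kHz.
6.3 kHz ≤ fs/2 = 6.75 kHz, appears at 6.3 kHz.
Distinct values: {3.5 kHz, 3.7 kHz, 4.3 kHz, 4.5 kHz, 6.3 kHz} → 5.

5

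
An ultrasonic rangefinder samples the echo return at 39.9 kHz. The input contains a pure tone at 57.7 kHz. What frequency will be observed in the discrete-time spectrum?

57.7 kHz mod fs = 17.8 kHz.
17.8 kHz ≤ fs/2 = 19.95 kHz, appears at 17.8 kHz.

17.8 kHz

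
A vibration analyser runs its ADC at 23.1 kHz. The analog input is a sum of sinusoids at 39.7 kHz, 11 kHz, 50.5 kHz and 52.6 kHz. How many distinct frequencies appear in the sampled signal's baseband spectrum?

fs/2 = 11.55 kHz.
39.7 kHz mod fs = 16.6 kHz.
16.6 kHz > fs/2 = 11.55 kHz, folds to fs − 16.6 kHz = 6.5 kHz.
11 kHz ≤ fs/2 = 11.55 kHz, passes unchanged.
50.5 kHz mod fs = 4.3 kHz.
4.3 kHz ≤ fs/2 = 11.55 kHz, appears at 4.3 kHz.
52.6 kHz mod fs = 6.4 kHz.
6.4 kHz ≤ fs/2 = 11.55 kHz, appears at 6.4 kHz.
Distinct values: {4.3 kHz, 6.4 kHz, 6.5 kHz, 11 kHz} → 4.

4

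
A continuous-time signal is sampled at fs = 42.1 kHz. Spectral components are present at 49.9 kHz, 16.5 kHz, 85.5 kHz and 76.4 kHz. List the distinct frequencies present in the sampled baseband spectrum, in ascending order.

1.3 kHz, 7.8 kHz, 16.5 kHz

fs/2 = 21.05 kHz.
49.9 kHz mod fs = 7.8 kHz.
7.8 kHz ≤ fs/2 = 21.05 kHz, appears at 7.8 kHz.
16.5 kHz ≤ fs/2 = 21.05 kHz, passes unchanged.
85.5 kHz mod fs = 1.3 kHz.
1.3 kHz ≤ fs/2 = 21.05 kHz, appears at 1.3 kHz.
76.4 kHz mod fs = 34.3 kHz.
34.3 kHz > fs/2 = 21.05 kHz, folds to fs − 34.3 kHz = 7.8 kHz.
Distinct values: {1.3 kHz, 7.8 kHz, 16.5 kHz}.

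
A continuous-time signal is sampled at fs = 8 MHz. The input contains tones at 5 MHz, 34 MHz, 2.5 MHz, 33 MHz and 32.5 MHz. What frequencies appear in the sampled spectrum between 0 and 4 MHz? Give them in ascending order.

0.5 MHz, 1 MHz, 2 MHz, 2.5 MHz, 3 MHz

fs/2 = 4 MHz.
5 MHz > fs/2 = 4 MHz, folds to fs − 5 MHz = 3 MHz.
34 MHz mod fs = 2 MHz.
2 MHz ≤ fs/2 = 4 MHz, appears at 2 MHz.
2.5 MHz ≤ fs/2 = 4 MHz, passes unchanged.
33 MHz mod fs = 1 MHz.
1 MHz ≤ fs/2 = 4 MHz, appears at 1 MHz.
32.5 MHz mod fs = 0.5 MHz.
0.5 MHz ≤ fs/2 = 4 MHz, appears at 0.5 MHz.
Distinct values: {0.5 MHz, 1 MHz, 2 MHz, 2.5 MHz, 3 MHz}.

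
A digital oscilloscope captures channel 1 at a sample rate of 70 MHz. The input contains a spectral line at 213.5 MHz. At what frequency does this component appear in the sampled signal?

213.5 MHz mod fs = 3.5 MHz.
3.5 MHz ≤ fs/2 = 35 MHz, appears at 3.5 MHz.

3.5 MHz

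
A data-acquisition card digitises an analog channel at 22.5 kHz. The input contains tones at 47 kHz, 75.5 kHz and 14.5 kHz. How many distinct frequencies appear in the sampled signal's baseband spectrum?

2

fs/2 = 11.25 kHz.
47 kHz mod fs = 2 kHz.
2 kHz ≤ fs/2 = 11.25 kHz, appears at 2 kHz.
75.5 kHz mod fs = 8 kHz.
8 kHz ≤ fs/2 = 11.25 kHz, appears at 8 kHz.
14.5 kHz > fs/2 = 11.25 kHz, folds to fs − 14.5 kHz = 8 kHz.
Distinct values: {2 kHz, 8 kHz} → 2.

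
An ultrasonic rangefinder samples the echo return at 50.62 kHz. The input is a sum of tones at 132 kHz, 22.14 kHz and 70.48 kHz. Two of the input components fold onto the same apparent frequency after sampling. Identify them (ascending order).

70.48 kHz, 132 kHz

fs/2 = 25.31 kHz.
132 kHz mod fs = 30.76 kHz.
30.76 kHz > fs/2 = 25.31 kHz, folds to fs − 30.76 kHz = 19.86 kHz.
22.14 kHz ≤ fs/2 = 25.31 kHz, passes unchanged.
70.48 kHz mod fs = 19.86 kHz.
19.86 kHz ≤ fs/2 = 25.31 kHz, appears at 19.86 kHz.
70.48 kHz and 132 kHz both map to 19.86 kHz.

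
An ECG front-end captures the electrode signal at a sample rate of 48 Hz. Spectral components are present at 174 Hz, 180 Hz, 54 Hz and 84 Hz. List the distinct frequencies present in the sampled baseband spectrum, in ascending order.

6 Hz, 12 Hz, 18 Hz

fs/2 = 24 Hz.
174 Hz mod fs = 30 Hz.
30 Hz > fs/2 = 24 Hz, folds to fs − 30 Hz = 18 Hz.
180 Hz mod fs = 36 Hz.
36 Hz > fs/2 = 24 Hz, folds to fs − 36 Hz = 12 Hz.
54 Hz mod fs = 6 Hz.
6 Hz ≤ fs/2 = 24 Hz, appears at 6 Hz.
84 Hz mod fs = 36 Hz.
36 Hz > fs/2 = 24 Hz, folds to fs − 36 Hz = 12 Hz.
Distinct values: {6 Hz, 12 Hz, 18 Hz}.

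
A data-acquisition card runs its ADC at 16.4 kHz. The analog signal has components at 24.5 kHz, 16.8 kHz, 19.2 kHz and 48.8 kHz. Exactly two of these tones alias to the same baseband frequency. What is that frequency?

0.4 kHz

fs/2 = 8.2 kHz.
24.5 kHz mod fs = 8.1 kHz.
8.1 kHz ≤ fs/2 = 8.2 kHz, appears at 8.1 kHz.
16.8 kHz mod fs = 0.4 kHz.
0.4 kHz ≤ fs/2 = 8.2 kHz, appears at 0.4 kHz.
19.2 kHz mod fs = 2.8 kHz.
2.8 kHz ≤ fs/2 = 8.2 kHz, appears at 2.8 kHz.
48.8 kHz mod fs = 16 kHz.
16 kHz > fs/2 = 8.2 kHz, folds to fs − 16 kHz = 0.4 kHz.
16.8 kHz and 48.8 kHz both map to 0.4 kHz.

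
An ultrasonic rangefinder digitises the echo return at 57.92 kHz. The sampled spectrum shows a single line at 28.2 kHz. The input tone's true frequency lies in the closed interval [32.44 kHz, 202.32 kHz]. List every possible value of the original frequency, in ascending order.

Frequencies that alias to 28.2 kHz are k·fs ± 28.2 kHz for integer k ≥ 0.
k=0: 28.2 kHz.
k=1: 29.72 kHz, 86.12 kHz.
k=2: 87.64 kHz, 144.04 kHz.
k=3: 145.56 kHz, 201.96 kHz.
k=4: 203.48 kHz, 259.88 kHz.
Within [32.44 kHz, 202.32 kHz]: 86.12 kHz, 87.64 kHz, 144.04 kHz, 145.56 kHz, 201.96 kHz.

86.12 kHz, 87.64 kHz, 144.04 kHz, 145.56 kHz, 201.96 kHz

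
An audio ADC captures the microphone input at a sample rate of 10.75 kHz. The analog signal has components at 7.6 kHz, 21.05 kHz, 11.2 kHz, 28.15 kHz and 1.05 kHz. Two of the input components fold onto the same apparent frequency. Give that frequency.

fs/2 = 5.375 kHz.
7.6 kHz > fs/2 = 5.375 kHz, folds to fs − 7.6 kHz = 3.15 kHz.
21.05 kHz mod fs = 10.3 kHz.
10.3 kHz > fs/2 = 5.375 kHz, folds to fs − 10.3 kHz = 0.45 kHz.
11.2 kHz mod fs = 0.45 kHz.
0.45 kHz ≤ fs/2 = 5.375 kHz, appears at 0.45 kHz.
28.15 kHz mod fs = 6.65 kHz.
6.65 kHz > fs/2 = 5.375 kHz, folds to fs − 6.65 kHz = 4.1 kHz.
1.05 kHz ≤ fs/2 = 5.375 kHz, passes unchanged.
11.2 kHz and 21.05 kHz both map to 0.45 kHz.

0.45 kHz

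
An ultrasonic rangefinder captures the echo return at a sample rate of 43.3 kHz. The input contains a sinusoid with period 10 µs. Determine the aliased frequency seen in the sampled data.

T = 10 µs → f = 1/T = 100 kHz.
100 kHz mod fs = 13.4 kHz.
13.4 kHz ≤ fs/2 = 21.65 kHz, appears at 13.4 kHz.

13.4 kHz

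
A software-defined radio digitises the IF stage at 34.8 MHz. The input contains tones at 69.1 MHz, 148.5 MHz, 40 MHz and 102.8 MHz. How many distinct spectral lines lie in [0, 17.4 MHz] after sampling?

fs/2 = 17.4 MHz.
69.1 MHz mod fs = 34.3 MHz.
34.3 MHz > fs/2 = 17.4 MHz, folds to fs − 34.3 MHz = 0.5 MHz.
148.5 MHz mod fs = 9.3 MHz.
9.3 MHz ≤ fs/2 = 17.4 MHz, appears at 9.3 MHz.
40 MHz mod fs = 5.2 MHz.
5.2 MHz ≤ fs/2 = 17.4 MHz, appears at 5.2 MHz.
102.8 MHz mod fs = 33.2 MHz.
33.2 MHz > fs/2 = 17.4 MHz, folds to fs − 33.2 MHz = 1.6 MHz.
Distinct values: {0.5 MHz, 1.6 MHz, 5.2 MHz, 9.3 MHz} → 4.

4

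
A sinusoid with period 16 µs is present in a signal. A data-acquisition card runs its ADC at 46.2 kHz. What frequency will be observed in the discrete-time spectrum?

T = 16 µs → f = 1/T = 62.5 kHz.
62.5 kHz mod fs = 16.3 kHz.
16.3 kHz ≤ fs/2 = 23.1 kHz, appears at 16.3 kHz.

16.3 kHz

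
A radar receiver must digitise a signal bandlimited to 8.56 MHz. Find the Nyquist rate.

17.12 MHz

Nyquist rate = 2 × 8.56 MHz = 17.12 MHz.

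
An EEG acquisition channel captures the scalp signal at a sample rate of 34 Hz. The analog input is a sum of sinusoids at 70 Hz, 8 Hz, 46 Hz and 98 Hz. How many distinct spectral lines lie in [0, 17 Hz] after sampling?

4

fs/2 = 17 Hz.
70 Hz mod fs = 2 Hz.
2 Hz ≤ fs/2 = 17 Hz, appears at 2 Hz.
8 Hz ≤ fs/2 = 17 Hz, passes unchanged.
46 Hz mod fs = 12 Hz.
12 Hz ≤ fs/2 = 17 Hz, appears at 12 Hz.
98 Hz mod fs = 30 Hz.
30 Hz > fs/2 = 17 Hz, folds to fs − 30 Hz = 4 Hz.
Distinct values: {2 Hz, 4 Hz, 8 Hz, 12 Hz} → 4.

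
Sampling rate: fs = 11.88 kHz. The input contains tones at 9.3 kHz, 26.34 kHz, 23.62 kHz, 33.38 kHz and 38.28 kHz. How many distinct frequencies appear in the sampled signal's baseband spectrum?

fs/2 = 5.94 kHz.
9.3 kHz > fs/2 = 5.94 kHz, folds to fs − 9.3 kHz = 2.58 kHz.
26.34 kHz mod fs = 2.58 kHz.
2.58 kHz ≤ fs/2 = 5.94 kHz, appears at 2.58 kHz.
23.62 kHz mod fs = 11.74 kHz.
11.74 kHz > fs/2 = 5.94 kHz, folds to fs − 11.74 kHz = 0.14 kHz.
33.38 kHz mod fs = 9.62 kHz.
9.62 kHz > fs/2 = 5.94 kHz, folds to fs − 9.62 kHz = 2.26 kHz.
38.28 kHz mod fs = 2.64 kHz.
2.64 kHz ≤ fs/2 = 5.94 kHz, appears at 2.64 kHz.
Distinct values: {0.14 kHz, 2.26 kHz, 2.58 kHz, 2.64 kHz} → 4.

4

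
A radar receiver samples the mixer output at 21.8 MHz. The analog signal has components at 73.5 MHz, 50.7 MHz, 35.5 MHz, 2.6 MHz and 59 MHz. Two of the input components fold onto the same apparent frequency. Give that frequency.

fs/2 = 10.9 MHz.
73.5 MHz mod fs = 8.1 MHz.
8.1 MHz ≤ fs/2 = 10.9 MHz, appears at 8.1 MHz.
50.7 MHz mod fs = 7.1 MHz.
7.1 MHz ≤ fs/2 = 10.9 MHz, appears at 7.1 MHz.
35.5 MHz mod fs = 13.7 MHz.
13.7 MHz > fs/2 = 10.9 MHz, folds to fs − 13.7 MHz = 8.1 MHz.
2.6 MHz ≤ fs/2 = 10.9 MHz, passes unchanged.
59 MHz mod fs = 15.4 MHz.
15.4 MHz > fs/2 = 10.9 MHz, folds to fs − 15.4 MHz = 6.4 MHz.
35.5 MHz and 73.5 MHz both map to 8.1 MHz.

8.1 MHz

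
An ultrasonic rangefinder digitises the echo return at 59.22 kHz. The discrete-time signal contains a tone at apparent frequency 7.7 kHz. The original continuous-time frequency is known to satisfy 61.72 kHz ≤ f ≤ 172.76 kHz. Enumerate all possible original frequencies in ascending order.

Frequencies that alias to 7.7 kHz are k·fs ± 7.7 kHz for integer k ≥ 0.
k=0: 7.7 kHz.
k=1: 51.52 kHz, 66.92 kHz.
k=2: 110.74 kHz, 126.14 kHz.
k=3: 169.96 kHz, 185.36 kHz.
k=4: 229.18 kHz, 244.58 kHz.
Within [61.72 kHz, 172.76 kHz]: 66.92 kHz, 110.74 kHz, 126.14 kHz, 169.96 kHz.

66.92 kHz, 110.74 kHz, 126.14 kHz, 169.96 kHz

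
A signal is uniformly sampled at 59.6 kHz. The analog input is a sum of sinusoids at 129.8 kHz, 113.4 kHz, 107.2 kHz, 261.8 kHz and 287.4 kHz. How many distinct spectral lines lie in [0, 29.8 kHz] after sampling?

fs/2 = 29.8 kHz.
129.8 kHz mod fs = 10.6 kHz.
10.6 kHz ≤ fs/2 = 29.8 kHz, appears at 10.6 kHz.
113.4 kHz mod fs = 53.8 kHz.
53.8 kHz > fs/2 = 29.8 kHz, folds to fs − 53.8 kHz = 5.8 kHz.
107.2 kHz mod fs = 47.6 kHz.
47.6 kHz > fs/2 = 29.8 kHz, folds to fs − 47.6 kHz = 12 kHz.
261.8 kHz mod fs = 23.4 kHz.
23.4 kHz ≤ fs/2 = 29.8 kHz, appears at 23.4 kHz.
287.4 kHz mod fs = 49 kHz.
49 kHz > fs/2 = 29.8 kHz, folds to fs − 49 kHz = 10.6 kHz.
Distinct values: {5.8 kHz, 10.6 kHz, 12 kHz, 23.4 kHz} → 4.

4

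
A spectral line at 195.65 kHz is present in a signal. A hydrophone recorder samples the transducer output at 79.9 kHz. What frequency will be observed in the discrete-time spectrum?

195.65 kHz mod fs = 35.85 kHz.
35.85 kHz ≤ fs/2 = 39.95 kHz, appears at 35.85 kHz.

35.85 kHz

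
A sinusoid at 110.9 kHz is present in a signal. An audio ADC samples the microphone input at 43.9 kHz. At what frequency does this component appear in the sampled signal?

20.8 kHz

110.9 kHz mod fs = 23.1 kHz.
23.1 kHz > fs/2 = 21.95 kHz, folds to fs − 23.1 kHz = 20.8 kHz.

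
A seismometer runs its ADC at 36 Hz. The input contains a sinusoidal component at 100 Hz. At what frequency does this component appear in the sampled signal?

8 Hz

100 Hz mod fs = 28 Hz.
28 Hz > fs/2 = 18 Hz, folds to fs − 28 Hz = 8 Hz.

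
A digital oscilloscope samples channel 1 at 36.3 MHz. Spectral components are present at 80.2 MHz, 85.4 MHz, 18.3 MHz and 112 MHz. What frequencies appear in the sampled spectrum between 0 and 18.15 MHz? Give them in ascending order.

3.1 MHz, 7.6 MHz, 12.8 MHz, 18 MHz

fs/2 = 18.15 MHz.
80.2 MHz mod fs = 7.6 MHz.
7.6 MHz ≤ fs/2 = 18.15 MHz, appears at 7.6 MHz.
85.4 MHz mod fs = 12.8 MHz.
12.8 MHz ≤ fs/2 = 18.15 MHz, appears at 12.8 MHz.
18.3 MHz > fs/2 = 18.15 MHz, folds to fs − 18.3 MHz = 18 MHz.
112 MHz mod fs = 3.1 MHz.
3.1 MHz ≤ fs/2 = 18.15 MHz, appears at 3.1 MHz.
Distinct values: {3.1 MHz, 7.6 MHz, 12.8 MHz, 18 MHz}.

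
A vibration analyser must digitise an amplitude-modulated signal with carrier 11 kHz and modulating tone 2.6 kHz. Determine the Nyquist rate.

AM sidebands sit at fc ± fm = 8.4 kHz and 13.6 kHz.
Highest-frequency component: 13.6 kHz.
Nyquist rate = 2 × 13.6 kHz = 27.2 kHz.

27.2 kHz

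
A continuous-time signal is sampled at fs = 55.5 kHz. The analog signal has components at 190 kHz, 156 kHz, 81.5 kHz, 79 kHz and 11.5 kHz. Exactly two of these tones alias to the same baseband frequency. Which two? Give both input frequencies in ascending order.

79 kHz, 190 kHz

fs/2 = 27.75 kHz.
190 kHz mod fs = 23.5 kHz.
23.5 kHz ≤ fs/2 = 27.75 kHz, appears at 23.5 kHz.
156 kHz mod fs = 45 kHz.
45 kHz > fs/2 = 27.75 kHz, folds to fs − 45 kHz = 10.5 kHz.
81.5 kHz mod fs = 26 kHz.
26 kHz ≤ fs/2 = 27.75 kHz, appears at 26 kHz.
79 kHz mod fs = 23.5 kHz.
23.5 kHz ≤ fs/2 = 27.75 kHz, appears at 23.5 kHz.
11.5 kHz ≤ fs/2 = 27.75 kHz, passes unchanged.
79 kHz and 190 kHz both map to 23.5 kHz.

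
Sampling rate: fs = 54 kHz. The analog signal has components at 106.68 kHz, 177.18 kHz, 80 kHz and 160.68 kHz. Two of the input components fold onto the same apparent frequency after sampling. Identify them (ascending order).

fs/2 = 27 kHz.
106.68 kHz mod fs = 52.68 kHz.
52.68 kHz > fs/2 = 27 kHz, folds to fs − 52.68 kHz = 1.32 kHz.
177.18 kHz mod fs = 15.18 kHz.
15.18 kHz ≤ fs/2 = 27 kHz, appears at 15.18 kHz.
80 kHz mod fs = 26 kHz.
26 kHz ≤ fs/2 = 27 kHz, appears at 26 kHz.
160.68 kHz mod fs = 52.68 kHz.
52.68 kHz > fs/2 = 27 kHz, folds to fs − 52.68 kHz = 1.32 kHz.
106.68 kHz and 160.68 kHz both map to 1.32 kHz.

106.68 kHz, 160.68 kHz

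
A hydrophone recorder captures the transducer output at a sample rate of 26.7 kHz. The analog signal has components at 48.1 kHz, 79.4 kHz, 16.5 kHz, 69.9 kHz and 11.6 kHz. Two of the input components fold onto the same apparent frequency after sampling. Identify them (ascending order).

fs/2 = 13.35 kHz.
48.1 kHz mod fs = 21.4 kHz.
21.4 kHz > fs/2 = 13.35 kHz, folds to fs − 21.4 kHz = 5.3 kHz.
79.4 kHz mod fs = 26 kHz.
26 kHz > fs/2 = 13.35 kHz, folds to fs − 26 kHz = 0.7 kHz.
16.5 kHz > fs/2 = 13.35 kHz, folds to fs − 16.5 kHz = 10.2 kHz.
69.9 kHz mod fs = 16.5 kHz.
16.5 kHz > fs/2 = 13.35 kHz, folds to fs − 16.5 kHz = 10.2 kHz.
11.6 kHz ≤ fs/2 = 13.35 kHz, passes unchanged.
16.5 kHz and 69.9 kHz both map to 10.2 kHz.

16.5 kHz, 69.9 kHz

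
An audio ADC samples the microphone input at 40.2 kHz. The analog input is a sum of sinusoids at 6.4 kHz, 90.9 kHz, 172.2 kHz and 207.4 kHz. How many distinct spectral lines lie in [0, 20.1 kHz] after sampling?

3

fs/2 = 20.1 kHz.
6.4 kHz ≤ fs/2 = 20.1 kHz, passes unchanged.
90.9 kHz mod fs = 10.5 kHz.
10.5 kHz ≤ fs/2 = 20.1 kHz, appears at 10.5 kHz.
172.2 kHz mod fs = 11.4 kHz.
11.4 kHz ≤ fs/2 = 20.1 kHz, appears at 11.4 kHz.
207.4 kHz mod fs = 6.4 kHz.
6.4 kHz ≤ fs/2 = 20.1 kHz, appears at 6.4 kHz.
Distinct values: {6.4 kHz, 10.5 kHz, 11.4 kHz} → 3.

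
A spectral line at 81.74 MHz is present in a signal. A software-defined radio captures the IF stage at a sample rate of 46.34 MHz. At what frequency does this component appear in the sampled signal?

10.94 MHz

81.74 MHz mod fs = 35.4 MHz.
35.4 MHz > fs/2 = 23.17 MHz, folds to fs − 35.4 MHz = 10.94 MHz.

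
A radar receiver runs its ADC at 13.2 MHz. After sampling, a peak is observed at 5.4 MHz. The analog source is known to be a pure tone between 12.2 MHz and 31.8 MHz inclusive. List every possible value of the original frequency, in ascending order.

Frequencies that alias to 5.4 MHz are k·fs ± 5.4 MHz for integer k ≥ 0.
k=0: 5.4 MHz.
k=1: 7.8 MHz, 18.6 MHz.
k=2: 21 MHz, 31.8 MHz.
k=3: 34.2 MHz, 45 MHz.
Within [12.2 MHz, 31.8 MHz]: 18.6 MHz, 21 MHz, 31.8 MHz.

18.6 MHz, 21 MHz, 31.8 MHz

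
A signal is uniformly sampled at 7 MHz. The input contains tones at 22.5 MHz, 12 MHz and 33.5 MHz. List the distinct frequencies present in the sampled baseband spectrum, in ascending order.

fs/2 = 3.5 MHz.
22.5 MHz mod fs = 1.5 MHz.
1.5 MHz ≤ fs/2 = 3.5 MHz, appears at 1.5 MHz.
12 MHz mod fs = 5 MHz.
5 MHz > fs/2 = 3.5 MHz, folds to fs − 5 MHz = 2 MHz.
33.5 MHz mod fs = 5.5 MHz.
5.5 MHz > fs/2 = 3.5 MHz, folds to fs − 5.5 MHz = 1.5 MHz.
Distinct values: {1.5 MHz, 2 MHz}.

1.5 MHz, 2 MHz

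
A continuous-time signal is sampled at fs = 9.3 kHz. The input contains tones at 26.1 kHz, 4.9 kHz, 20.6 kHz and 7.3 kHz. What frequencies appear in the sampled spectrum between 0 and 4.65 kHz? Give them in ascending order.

1.8 kHz, 2 kHz, 4.4 kHz

fs/2 = 4.65 kHz.
26.1 kHz mod fs = 7.5 kHz.
7.5 kHz > fs/2 = 4.65 kHz, folds to fs − 7.5 kHz = 1.8 kHz.
4.9 kHz > fs/2 = 4.65 kHz, folds to fs − 4.9 kHz = 4.4 kHz.
20.6 kHz mod fs = 2 kHz.
2 kHz ≤ fs/2 = 4.65 kHz, appears at 2 kHz.
7.3 kHz > fs/2 = 4.65 kHz, folds to fs − 7.3 kHz = 2 kHz.
Distinct values: {1.8 kHz, 2 kHz, 4.4 kHz}.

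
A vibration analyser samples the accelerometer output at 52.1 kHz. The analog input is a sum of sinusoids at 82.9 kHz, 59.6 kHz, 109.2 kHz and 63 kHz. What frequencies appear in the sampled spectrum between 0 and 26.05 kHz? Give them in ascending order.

fs/2 = 26.05 kHz.
82.9 kHz mod fs = 30.8 kHz.
30.8 kHz > fs/2 = 26.05 kHz, folds to fs − 30.8 kHz = 21.3 kHz.
59.6 kHz mod fs = 7.5 kHz.
7.5 kHz ≤ fs/2 = 26.05 kHz, appears at 7.5 kHz.
109.2 kHz mod fs = 5 kHz.
5 kHz ≤ fs/2 = 26.05 kHz, appears at 5 kHz.
63 kHz mod fs = 10.9 kHz.
10.9 kHz ≤ fs/2 = 26.05 kHz, appears at 10.9 kHz.
Distinct values: {5 kHz, 7.5 kHz, 10.9 kHz, 21.3 kHz}.

5 kHz, 7.5 kHz, 10.9 kHz, 21.3 kHz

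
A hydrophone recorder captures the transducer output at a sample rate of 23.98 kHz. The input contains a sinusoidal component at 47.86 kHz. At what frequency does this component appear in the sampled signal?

0.1 kHz

47.86 kHz mod fs = 23.88 kHz.
23.88 kHz > fs/2 = 11.99 kHz, folds to fs − 23.88 kHz = 0.1 kHz.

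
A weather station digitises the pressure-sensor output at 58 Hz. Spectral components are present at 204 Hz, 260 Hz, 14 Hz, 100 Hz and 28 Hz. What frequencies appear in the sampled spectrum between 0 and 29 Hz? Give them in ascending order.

fs/2 = 29 Hz.
204 Hz mod fs = 30 Hz.
30 Hz > fs/2 = 29 Hz, folds to fs − 30 Hz = 28 Hz.
260 Hz mod fs = 28 Hz.
28 Hz ≤ fs/2 = 29 Hz, appears at 28 Hz.
14 Hz ≤ fs/2 = 29 Hz, passes unchanged.
100 Hz mod fs = 42 Hz.
42 Hz > fs/2 = 29 Hz, folds to fs − 42 Hz = 16 Hz.
28 Hz ≤ fs/2 = 29 Hz, passes unchanged.
Distinct values: {14 Hz, 16 Hz, 28 Hz}.

14 Hz, 16 Hz, 28 Hz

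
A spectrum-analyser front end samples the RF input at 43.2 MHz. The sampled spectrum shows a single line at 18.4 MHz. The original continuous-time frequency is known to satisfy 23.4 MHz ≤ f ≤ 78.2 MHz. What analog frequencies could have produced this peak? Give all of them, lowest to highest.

Frequencies that alias to 18.4 MHz are k·fs ± 18.4 MHz for integer k ≥ 0.
k=0: 18.4 MHz.
k=1: 24.8 MHz, 61.6 MHz.
k=2: 68 MHz, 104.8 MHz.
k=3: 111.2 MHz, 148 MHz.
Within [23.4 MHz, 78.2 MHz]: 24.8 MHz, 61.6 MHz, 68 MHz.

24.8 MHz, 61.6 MHz, 68 MHz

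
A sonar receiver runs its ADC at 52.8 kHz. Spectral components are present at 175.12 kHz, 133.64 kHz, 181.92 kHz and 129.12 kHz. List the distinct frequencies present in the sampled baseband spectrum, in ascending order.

fs/2 = 26.4 kHz.
175.12 kHz mod fs = 16.72 kHz.
16.72 kHz ≤ fs/2 = 26.4 kHz, appears at 16.72 kHz.
133.64 kHz mod fs = 28.04 kHz.
28.04 kHz > fs/2 = 26.4 kHz, folds to fs − 28.04 kHz = 24.76 kHz.
181.92 kHz mod fs = 23.52 kHz.
23.52 kHz ≤ fs/2 = 26.4 kHz, appears at 23.52 kHz.
129.12 kHz mod fs = 23.52 kHz.
23.52 kHz ≤ fs/2 = 26.4 kHz, appears at 23.52 kHz.
Distinct values: {16.72 kHz, 23.52 kHz, 24.76 kHz}.

16.72 kHz, 23.52 kHz, 24.76 kHz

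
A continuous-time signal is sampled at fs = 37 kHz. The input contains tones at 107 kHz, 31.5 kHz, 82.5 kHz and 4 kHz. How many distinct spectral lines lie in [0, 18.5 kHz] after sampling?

3

fs/2 = 18.5 kHz.
107 kHz mod fs = 33 kHz.
33 kHz > fs/2 = 18.5 kHz, folds to fs − 33 kHz = 4 kHz.
31.5 kHz > fs/2 = 18.5 kHz, folds to fs − 31.5 kHz = 5.5 kHz.
82.5 kHz mod fs = 8.5 kHz.
8.5 kHz ≤ fs/2 = 18.5 kHz, appears at 8.5 kHz.
4 kHz ≤ fs/2 = 18.5 kHz, passes unchanged.
Distinct values: {4 kHz, 5.5 kHz, 8.5 kHz} → 3.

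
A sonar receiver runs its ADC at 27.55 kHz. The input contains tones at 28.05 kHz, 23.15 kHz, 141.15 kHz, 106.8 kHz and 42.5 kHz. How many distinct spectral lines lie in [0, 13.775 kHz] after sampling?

fs/2 = 13.775 kHz.
28.05 kHz mod fs = 0.5 kHz.
0.5 kHz ≤ fs/2 = 13.775 kHz, appears at 0.5 kHz.
23.15 kHz > fs/2 = 13.775 kHz, folds to fs − 23.15 kHz = 4.4 kHz.
141.15 kHz mod fs = 3.4 kHz.
3.4 kHz ≤ fs/2 = 13.775 kHz, appears at 3.4 kHz.
106.8 kHz mod fs = 24.15 kHz.
24.15 kHz > fs/2 = 13.775 kHz, folds to fs − 24.15 kHz = 3.4 kHz.
42.5 kHz mod fs = 14.95 kHz.
14.95 kHz > fs/2 = 13.775 kHz, folds to fs − 14.95 kHz = 12.6 kHz.
Distinct values: {0.5 kHz, 3.4 kHz, 4.4 kHz, 12.6 kHz} → 4.

4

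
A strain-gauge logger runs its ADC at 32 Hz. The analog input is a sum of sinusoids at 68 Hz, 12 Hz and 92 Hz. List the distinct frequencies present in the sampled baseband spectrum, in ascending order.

fs/2 = 16 Hz.
68 Hz mod fs = 4 Hz.
4 Hz ≤ fs/2 = 16 Hz, appears at 4 Hz.
12 Hz ≤ fs/2 = 16 Hz, passes unchanged.
92 Hz mod fs = 28 Hz.
28 Hz > fs/2 = 16 Hz, folds to fs − 28 Hz = 4 Hz.
Distinct values: {4 Hz, 12 Hz}.

4 Hz, 12 Hz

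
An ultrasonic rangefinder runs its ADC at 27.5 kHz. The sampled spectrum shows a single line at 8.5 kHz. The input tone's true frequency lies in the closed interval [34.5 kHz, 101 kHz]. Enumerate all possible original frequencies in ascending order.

Frequencies that alias to 8.5 kHz are k·fs ± 8.5 kHz for integer k ≥ 0.
k=0: 8.5 kHz.
k=1: 19 kHz, 36 kHz.
k=2: 46.5 kHz, 63.5 kHz.
k=3: 74 kHz, 91 kHz.
k=4: 101.5 kHz, 118.5 kHz.
Within [34.5 kHz, 101 kHz]: 36 kHz, 46.5 kHz, 63.5 kHz, 74 kHz, 91 kHz.

36 kHz, 46.5 kHz, 63.5 kHz, 74 kHz, 91 kHz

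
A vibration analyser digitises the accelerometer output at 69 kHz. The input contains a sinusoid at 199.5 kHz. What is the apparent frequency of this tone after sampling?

7.5 kHz

199.5 kHz mod fs = 61.5 kHz.
61.5 kHz > fs/2 = 34.5 kHz, folds to fs − 61.5 kHz = 7.5 kHz.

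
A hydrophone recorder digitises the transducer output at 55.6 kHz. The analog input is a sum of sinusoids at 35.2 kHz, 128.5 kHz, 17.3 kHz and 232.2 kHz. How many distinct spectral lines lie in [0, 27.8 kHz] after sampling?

3

fs/2 = 27.8 kHz.
35.2 kHz > fs/2 = 27.8 kHz, folds to fs − 35.2 kHz = 20.4 kHz.
128.5 kHz mod fs = 17.3 kHz.
17.3 kHz ≤ fs/2 = 27.8 kHz, appears at 17.3 kHz.
17.3 kHz ≤ fs/2 = 27.8 kHz, passes unchanged.
232.2 kHz mod fs = 9.8 kHz.
9.8 kHz ≤ fs/2 = 27.8 kHz, appears at 9.8 kHz.
Distinct values: {9.8 kHz, 17.3 kHz, 20.4 kHz} → 3.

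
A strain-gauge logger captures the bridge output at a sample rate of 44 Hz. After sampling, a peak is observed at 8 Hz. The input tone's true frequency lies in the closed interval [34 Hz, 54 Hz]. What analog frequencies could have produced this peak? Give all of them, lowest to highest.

Frequencies that alias to 8 Hz are k·fs ± 8 Hz for integer k ≥ 0.
k=0: 8 Hz.
k=1: 36 Hz, 52 Hz.
k=2: 80 Hz, 96 Hz.
Within [34 Hz, 54 Hz]: 36 Hz, 52 Hz.

36 Hz, 52 Hz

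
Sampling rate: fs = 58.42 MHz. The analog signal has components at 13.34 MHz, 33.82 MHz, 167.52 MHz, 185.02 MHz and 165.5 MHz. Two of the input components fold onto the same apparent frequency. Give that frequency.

fs/2 = 29.21 MHz.
13.34 MHz ≤ fs/2 = 29.21 MHz, passes unchanged.
33.82 MHz > fs/2 = 29.21 MHz, folds to fs − 33.82 MHz = 24.6 MHz.
167.52 MHz mod fs = 50.68 MHz.
50.68 MHz > fs/2 = 29.21 MHz, folds to fs − 50.68 MHz = 7.74 MHz.
185.02 MHz mod fs = 9.76 MHz.
9.76 MHz ≤ fs/2 = 29.21 MHz, appears at 9.76 MHz.
165.5 MHz mod fs = 48.66 MHz.
48.66 MHz > fs/2 = 29.21 MHz, folds to fs − 48.66 MHz = 9.76 MHz.
165.5 MHz and 185.02 MHz both map to 9.76 MHz.

9.76 MHz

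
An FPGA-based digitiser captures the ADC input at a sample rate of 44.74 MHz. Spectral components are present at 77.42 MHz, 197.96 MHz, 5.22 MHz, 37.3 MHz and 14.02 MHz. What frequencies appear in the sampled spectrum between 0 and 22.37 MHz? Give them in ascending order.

fs/2 = 22.37 MHz.
77.42 MHz mod fs = 32.68 MHz.
32.68 MHz > fs/2 = 22.37 MHz, folds to fs − 32.68 MHz = 12.06 MHz.
197.96 MHz mod fs = 19 MHz.
19 MHz ≤ fs/2 = 22.37 MHz, appears at 19 MHz.
5.22 MHz ≤ fs/2 = 22.37 MHz, passes unchanged.
37.3 MHz > fs/2 = 22.37 MHz, folds to fs − 37.3 MHz = 7.44 MHz.
14.02 MHz ≤ fs/2 = 22.37 MHz, passes unchanged.
Distinct values: {5.22 MHz, 7.44 MHz, 12.06 MHz, 14.02 MHz, 19 MHz}.

5.22 MHz, 7.44 MHz, 12.06 MHz, 14.02 MHz, 19 MHz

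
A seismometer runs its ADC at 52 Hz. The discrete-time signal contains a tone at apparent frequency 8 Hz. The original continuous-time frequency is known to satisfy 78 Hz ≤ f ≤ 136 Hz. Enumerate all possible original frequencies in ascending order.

Frequencies that alias to 8 Hz are k·fs ± 8 Hz for integer k ≥ 0.
k=0: 8 Hz.
k=1: 44 Hz, 60 Hz.
k=2: 96 Hz, 112 Hz.
k=3: 148 Hz, 164 Hz.
Within [78 Hz, 136 Hz]: 96 Hz, 112 Hz.

96 Hz, 112 Hz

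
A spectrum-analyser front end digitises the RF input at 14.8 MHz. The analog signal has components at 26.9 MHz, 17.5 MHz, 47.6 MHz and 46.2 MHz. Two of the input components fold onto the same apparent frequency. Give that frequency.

fs/2 = 7.4 MHz.
26.9 MHz mod fs = 12.1 MHz.
12.1 MHz > fs/2 = 7.4 MHz, folds to fs − 12.1 MHz = 2.7 MHz.
17.5 MHz mod fs = 2.7 MHz.
2.7 MHz ≤ fs/2 = 7.4 MHz, appears at 2.7 MHz.
47.6 MHz mod fs = 3.2 MHz.
3.2 MHz ≤ fs/2 = 7.4 MHz, appears at 3.2 MHz.
46.2 MHz mod fs = 1.8 MHz.
1.8 MHz ≤ fs/2 = 7.4 MHz, appears at 1.8 MHz.
17.5 MHz and 26.9 MHz both map to 2.7 MHz.

2.7 MHz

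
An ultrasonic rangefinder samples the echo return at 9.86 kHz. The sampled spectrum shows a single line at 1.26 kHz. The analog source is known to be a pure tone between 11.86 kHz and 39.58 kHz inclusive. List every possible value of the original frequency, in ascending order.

Frequencies that alias to 1.26 kHz are k·fs ± 1.26 kHz for integer k ≥ 0.
k=0: 1.26 kHz.
k=1: 8.6 kHz, 11.12 kHz.
k=2: 18.46 kHz, 20.98 kHz.
k=3: 28.32 kHz, 30.84 kHz.
k=4: 38.18 kHz, 40.7 kHz.
k=5: 48.04 kHz, 50.56 kHz.
Within [11.86 kHz, 39.58 kHz]: 18.46 kHz, 20.98 kHz, 28.32 kHz, 30.84 kHz, 38.18 kHz.

18.46 kHz, 20.98 kHz, 28.32 kHz, 30.84 kHz, 38.18 kHz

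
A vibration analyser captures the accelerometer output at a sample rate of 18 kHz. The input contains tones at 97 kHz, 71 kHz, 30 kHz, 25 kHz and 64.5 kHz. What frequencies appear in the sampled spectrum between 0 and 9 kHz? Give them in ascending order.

1 kHz, 6 kHz, 7 kHz, 7.5 kHz

fs/2 = 9 kHz.
97 kHz mod fs = 7 kHz.
7 kHz ≤ fs/2 = 9 kHz, appears at 7 kHz.
71 kHz mod fs = 17 kHz.
17 kHz > fs/2 = 9 kHz, folds to fs − 17 kHz = 1 kHz.
30 kHz mod fs = 12 kHz.
12 kHz > fs/2 = 9 kHz, folds to fs − 12 kHz = 6 kHz.
25 kHz mod fs = 7 kHz.
7 kHz ≤ fs/2 = 9 kHz, appears at 7 kHz.
64.5 kHz mod fs = 10.5 kHz.
10.5 kHz > fs/2 = 9 kHz, folds to fs − 10.5 kHz = 7.5 kHz.
Distinct values: {1 kHz, 6 kHz, 7 kHz, 7.5 kHz}.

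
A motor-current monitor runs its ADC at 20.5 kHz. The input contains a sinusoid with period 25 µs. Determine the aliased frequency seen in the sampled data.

T = 25 µs → f = 1/T = 40 kHz.
40 kHz mod fs = 19.5 kHz.
19.5 kHz > fs/2 = 10.25 kHz, folds to fs − 19.5 kHz = 1 kHz.

1 kHz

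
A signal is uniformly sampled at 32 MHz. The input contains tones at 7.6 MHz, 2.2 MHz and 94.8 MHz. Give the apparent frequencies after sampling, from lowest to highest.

1.2 MHz, 2.2 MHz, 7.6 MHz

fs/2 = 16 MHz.
7.6 MHz ≤ fs/2 = 16 MHz, passes unchanged.
2.2 MHz ≤ fs/2 = 16 MHz, passes unchanged.
94.8 MHz mod fs = 30.8 MHz.
30.8 MHz > fs/2 = 16 MHz, folds to fs − 30.8 MHz = 1.2 MHz.
Distinct values: {1.2 MHz, 2.2 MHz, 7.6 MHz}.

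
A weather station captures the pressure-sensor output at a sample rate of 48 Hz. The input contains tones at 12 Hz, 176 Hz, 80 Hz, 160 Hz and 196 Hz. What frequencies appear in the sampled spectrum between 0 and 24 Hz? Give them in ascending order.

fs/2 = 24 Hz.
12 Hz ≤ fs/2 = 24 Hz, passes unchanged.
176 Hz mod fs = 32 Hz.
32 Hz > fs/2 = 24 Hz, folds to fs − 32 Hz = 16 Hz.
80 Hz mod fs = 32 Hz.
32 Hz > fs/2 = 24 Hz, folds to fs − 32 Hz = 16 Hz.
160 Hz mod fs = 16 Hz.
16 Hz ≤ fs/2 = 24 Hz, appears at 16 Hz.
196 Hz mod fs = 4 Hz.
4 Hz ≤ fs/2 = 24 Hz, appears at 4 Hz.
Distinct values: {4 Hz, 12 Hz, 16 Hz}.

4 Hz, 12 Hz, 16 Hz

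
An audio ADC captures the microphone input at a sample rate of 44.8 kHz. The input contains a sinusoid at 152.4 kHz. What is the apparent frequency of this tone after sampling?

152.4 kHz mod fs = 18 kHz.
18 kHz ≤ fs/2 = 22.4 kHz, appears at 18 kHz.

18 kHz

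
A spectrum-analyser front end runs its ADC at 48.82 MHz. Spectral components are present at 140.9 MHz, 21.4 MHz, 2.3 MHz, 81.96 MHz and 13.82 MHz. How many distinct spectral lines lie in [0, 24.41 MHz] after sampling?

fs/2 = 24.41 MHz.
140.9 MHz mod fs = 43.26 MHz.
43.26 MHz > fs/2 = 24.41 MHz, folds to fs − 43.26 MHz = 5.56 MHz.
21.4 MHz ≤ fs/2 = 24.41 MHz, passes unchanged.
2.3 MHz ≤ fs/2 = 24.41 MHz, passes unchanged.
81.96 MHz mod fs = 33.14 MHz.
33.14 MHz > fs/2 = 24.41 MHz, folds to fs − 33.14 MHz = 15.68 MHz.
13.82 MHz ≤ fs/2 = 24.41 MHz, passes unchanged.
Distinct values: {2.3 MHz, 5.56 MHz, 13.82 MHz, 15.68 MHz, 21.4 MHz} → 5.

5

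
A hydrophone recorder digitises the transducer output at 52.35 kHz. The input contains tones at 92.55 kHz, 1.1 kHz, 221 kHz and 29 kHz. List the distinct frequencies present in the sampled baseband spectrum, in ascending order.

fs/2 = 26.175 kHz.
92.55 kHz mod fs = 40.2 kHz.
40.2 kHz > fs/2 = 26.175 kHz, folds to fs − 40.2 kHz = 12.15 kHz.
1.1 kHz ≤ fs/2 = 26.175 kHz, passes unchanged.
221 kHz mod fs = 11.6 kHz.
11.6 kHz ≤ fs/2 = 26.175 kHz, appears at 11.6 kHz.
29 kHz > fs/2 = 26.175 kHz, folds to fs − 29 kHz = 23.35 kHz.
Distinct values: {1.1 kHz, 11.6 kHz, 12.15 kHz, 23.35 kHz}.

1.1 kHz, 11.6 kHz, 12.15 kHz, 23.35 kHz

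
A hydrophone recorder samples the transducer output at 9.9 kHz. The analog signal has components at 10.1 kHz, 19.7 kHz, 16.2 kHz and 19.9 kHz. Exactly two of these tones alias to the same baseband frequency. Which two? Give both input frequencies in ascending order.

19.7 kHz, 19.9 kHz

fs/2 = 4.95 kHz.
10.1 kHz mod fs = 0.2 kHz.
0.2 kHz ≤ fs/2 = 4.95 kHz, appears at 0.2 kHz.
19.7 kHz mod fs = 9.8 kHz.
9.8 kHz > fs/2 = 4.95 kHz, folds to fs − 9.8 kHz = 0.1 kHz.
16.2 kHz mod fs = 6.3 kHz.
6.3 kHz > fs/2 = 4.95 kHz, folds to fs − 6.3 kHz = 3.6 kHz.
19.9 kHz mod fs = 0.1 kHz.
0.1 kHz ≤ fs/2 = 4.95 kHz, appears at 0.1 kHz.
19.7 kHz and 19.9 kHz both map to 0.1 kHz.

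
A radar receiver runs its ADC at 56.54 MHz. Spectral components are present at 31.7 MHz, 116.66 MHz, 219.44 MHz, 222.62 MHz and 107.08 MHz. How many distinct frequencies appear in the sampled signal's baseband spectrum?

fs/2 = 28.27 MHz.
31.7 MHz > fs/2 = 28.27 MHz, folds to fs − 31.7 MHz = 24.84 MHz.
116.66 MHz mod fs = 3.58 MHz.
3.58 MHz ≤ fs/2 = 28.27 MHz, appears at 3.58 MHz.
219.44 MHz mod fs = 49.82 MHz.
49.82 MHz > fs/2 = 28.27 MHz, folds to fs − 49.82 MHz = 6.72 MHz.
222.62 MHz mod fs = 53 MHz.
53 MHz > fs/2 = 28.27 MHz, folds to fs − 53 MHz = 3.54 MHz.
107.08 MHz mod fs = 50.54 MHz.
50.54 MHz > fs/2 = 28.27 MHz, folds to fs − 50.54 MHz = 6 MHz.
Distinct values: {3.54 MHz, 3.58 MHz, 6 MHz, 6.72 MHz, 24.84 MHz} → 5.

5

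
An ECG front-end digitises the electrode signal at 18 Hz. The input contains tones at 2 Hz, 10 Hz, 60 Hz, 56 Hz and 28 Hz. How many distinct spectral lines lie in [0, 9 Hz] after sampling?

3

fs/2 = 9 Hz.
2 Hz ≤ fs/2 = 9 Hz, passes unchanged.
10 Hz > fs/2 = 9 Hz, folds to fs − 10 Hz = 8 Hz.
60 Hz mod fs = 6 Hz.
6 Hz ≤ fs/2 = 9 Hz, appears at 6 Hz.
56 Hz mod fs = 2 Hz.
2 Hz ≤ fs/2 = 9 Hz, appears at 2 Hz.
28 Hz mod fs = 10 Hz.
10 Hz > fs/2 = 9 Hz, folds to fs − 10 Hz = 8 Hz.
Distinct values: {2 Hz, 6 Hz, 8 Hz} → 3.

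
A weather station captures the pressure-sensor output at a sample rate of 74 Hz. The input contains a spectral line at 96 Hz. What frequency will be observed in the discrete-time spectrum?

96 Hz mod fs = 22 Hz.
22 Hz ≤ fs/2 = 37 Hz, appears at 22 Hz.

22 Hz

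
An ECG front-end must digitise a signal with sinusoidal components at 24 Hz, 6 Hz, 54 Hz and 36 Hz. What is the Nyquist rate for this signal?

108 Hz

Highest-frequency component: 54 Hz.
Nyquist rate = 2 × 54 Hz = 108 Hz.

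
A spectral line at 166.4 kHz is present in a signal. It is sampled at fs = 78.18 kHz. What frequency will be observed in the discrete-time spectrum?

10.04 kHz

166.4 kHz mod fs = 10.04 kHz.
10.04 kHz ≤ fs/2 = 39.09 kHz, appears at 10.04 kHz.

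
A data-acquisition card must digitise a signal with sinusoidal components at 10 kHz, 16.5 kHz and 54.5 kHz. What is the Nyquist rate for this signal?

109 kHz

Highest-frequency component: 54.5 kHz.
Nyquist rate = 2 × 54.5 kHz = 109 kHz.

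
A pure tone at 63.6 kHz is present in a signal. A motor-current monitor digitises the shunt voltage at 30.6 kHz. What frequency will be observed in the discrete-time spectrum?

2.4 kHz

63.6 kHz mod fs = 2.4 kHz.
2.4 kHz ≤ fs/2 = 15.3 kHz, appears at 2.4 kHz.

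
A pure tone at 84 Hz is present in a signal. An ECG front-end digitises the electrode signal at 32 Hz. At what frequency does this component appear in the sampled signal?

84 Hz mod fs = 20 Hz.
20 Hz > fs/2 = 16 Hz, folds to fs − 20 Hz = 12 Hz.

12 Hz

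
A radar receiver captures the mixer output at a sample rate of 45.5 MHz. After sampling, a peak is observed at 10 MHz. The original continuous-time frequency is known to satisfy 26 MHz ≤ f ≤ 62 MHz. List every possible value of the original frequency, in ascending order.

Frequencies that alias to 10 MHz are k·fs ± 10 MHz for integer k ≥ 0.
k=0: 10 MHz.
k=1: 35.5 MHz, 55.5 MHz.
k=2: 81 MHz, 101 MHz.
Within [26 MHz, 62 MHz]: 35.5 MHz, 55.5 MHz.

35.5 MHz, 55.5 MHz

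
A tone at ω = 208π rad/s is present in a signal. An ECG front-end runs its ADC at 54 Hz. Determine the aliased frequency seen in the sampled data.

ω = 208π rad/s → f = ω/(2π) = 104 Hz.
104 Hz mod fs = 50 Hz.
50 Hz > fs/2 = 27 Hz, folds to fs − 50 Hz = 4 Hz.

4 Hz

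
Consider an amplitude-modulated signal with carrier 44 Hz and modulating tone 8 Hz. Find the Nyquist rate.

104 Hz

AM sidebands sit at fc ± fm = 36 Hz and 52 Hz.
Highest-frequency component: 52 Hz.
Nyquist rate = 2 × 52 Hz = 104 Hz.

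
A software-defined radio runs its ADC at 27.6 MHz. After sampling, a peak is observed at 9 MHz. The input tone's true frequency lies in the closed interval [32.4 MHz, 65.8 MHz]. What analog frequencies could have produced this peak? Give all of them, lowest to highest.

Frequencies that alias to 9 MHz are k·fs ± 9 MHz for integer k ≥ 0.
k=0: 9 MHz.
k=1: 18.6 MHz, 36.6 MHz.
k=2: 46.2 MHz, 64.2 MHz.
k=3: 73.8 MHz, 91.8 MHz.
Within [32.4 MHz, 65.8 MHz]: 36.6 MHz, 46.2 MHz, 64.2 MHz.

36.6 MHz, 46.2 MHz, 64.2 MHz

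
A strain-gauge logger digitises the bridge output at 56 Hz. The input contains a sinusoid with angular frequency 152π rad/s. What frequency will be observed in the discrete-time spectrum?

ω = 152π rad/s → f = ω/(2π) = 76 Hz.
76 Hz mod fs = 20 Hz.
20 Hz ≤ fs/2 = 28 Hz, appears at 20 Hz.

20 Hz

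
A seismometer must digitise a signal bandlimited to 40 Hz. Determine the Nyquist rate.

Nyquist rate = 2 × 40 Hz = 80 Hz.

80 Hz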